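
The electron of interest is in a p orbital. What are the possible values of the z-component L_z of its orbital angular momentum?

L_z ∈ {−ℏ, 0, ℏ}

The letter p corresponds to l = 1.
L_z = m_l ℏ with m_l ranging from −l to +l in integer steps.
For l = 1: m_l ∈ {-1, 0, 1}.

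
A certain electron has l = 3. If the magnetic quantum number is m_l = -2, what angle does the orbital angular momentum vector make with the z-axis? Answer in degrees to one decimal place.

|L| = √(l(l+1)) ℏ = 2√3 ℏ.
L_z = m_l ℏ = −2ℏ.
cos θ = L_z/|L| = -2/√12, so θ ≈ 125.3°.

θ ≈ 125.3°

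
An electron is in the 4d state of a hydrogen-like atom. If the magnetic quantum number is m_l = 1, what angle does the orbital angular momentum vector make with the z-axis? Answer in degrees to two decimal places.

θ ≈ 65.91°

The 4d subshell has l = 2.
|L| = ℏ√(l(l+1)) = √6 ℏ.
L_z = m_l ℏ = 1ℏ.
cos θ = L_z/|L| = 1/√6, so θ ≈ 65.91°.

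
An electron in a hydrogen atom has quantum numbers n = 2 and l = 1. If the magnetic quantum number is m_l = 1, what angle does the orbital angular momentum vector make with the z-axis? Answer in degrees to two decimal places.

|L| = √(l(l+1)) ℏ = √2 ℏ.
L_z = m_l ℏ = 1ℏ.
cos θ = L_z/|L| = 1/√2, so θ ≈ 45.00°.

θ ≈ 45.00°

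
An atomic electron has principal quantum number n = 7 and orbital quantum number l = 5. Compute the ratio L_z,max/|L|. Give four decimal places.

|L| = √30 ℏ ≈ 5.4772ℏ, while L_z,max = lℏ = 5ℏ.
L_z,max/|L| = 5/√30 = 0.9129.

L_z,max/|L| = 0.9129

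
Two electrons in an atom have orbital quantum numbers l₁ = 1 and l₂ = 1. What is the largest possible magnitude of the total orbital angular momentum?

|L_tot|_max = √6 ℏ ≈ 2.449ℏ

L runs from |1 − 1| = 0 to 1 + 1 = 2.
So L can be 0, 1, 2.
The largest magnitude corresponds to L = 2: |L_tot| = ℏ√(2·3) = √6 ℏ.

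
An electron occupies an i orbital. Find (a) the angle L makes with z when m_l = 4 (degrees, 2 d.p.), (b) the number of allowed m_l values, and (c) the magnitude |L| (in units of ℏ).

θ(m_l=4) ≈ 51.89°; 13 values; |L| = √42 ℏ ≈ 6.481ℏ

An i state has l = 6.
For m_l = 4: cos θ = 4/√42, θ ≈ 51.89°.
There are 2l+1 = 13 values of m_l.
|L| = ℏ√(6·7) = √42 ℏ ≈ 6.481ℏ.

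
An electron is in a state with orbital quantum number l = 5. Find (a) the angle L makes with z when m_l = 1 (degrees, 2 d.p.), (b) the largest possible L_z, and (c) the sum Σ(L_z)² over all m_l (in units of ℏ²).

For m_l = 1: cos θ = 1/√30, θ ≈ 79.48°.
L_z,max = lℏ = 5ℏ.
Σ m_l² = 110, so Σ(L_z)² = 110 ℏ².

θ(m_l=1) ≈ 79.48°; L_z,max = 5ℏ; Σ(L_z)² = 110 ℏ²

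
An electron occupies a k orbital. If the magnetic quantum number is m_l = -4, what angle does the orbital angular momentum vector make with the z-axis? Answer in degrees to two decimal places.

θ ≈ 122.31°

K corresponds to l = 7.
|L|² = l(l+1)ℏ² = 56ℏ², so |L| = 2√14 ℏ.
L_z = m_l ℏ = −4ℏ.
cos θ = L_z/|L| = -4/√56, so θ ≈ 122.31°.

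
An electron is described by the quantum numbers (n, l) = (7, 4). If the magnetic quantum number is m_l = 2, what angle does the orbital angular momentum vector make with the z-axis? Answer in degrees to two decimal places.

|L| = √(l(l+1)) ℏ = 2√5 ℏ.
L_z = m_l ℏ = 2ℏ.
cos θ = L_z/|L| = 2/√20, so θ ≈ 63.43°.

θ ≈ 63.43°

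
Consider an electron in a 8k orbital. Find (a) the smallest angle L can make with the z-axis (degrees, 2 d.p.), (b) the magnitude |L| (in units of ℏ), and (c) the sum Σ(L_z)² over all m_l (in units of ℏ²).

θ_min ≈ 20.70°; |L| = 2√14 ℏ ≈ 7.483ℏ; Σ(L_z)² = 280 ℏ²

For 8k, l = 7.
cos θ_min = 7/√56, so θ_min ≈ 20.70°.
|L| = ℏ√(7·8) = 2√14 ℏ ≈ 7.483ℏ.
Σ m_l² = 280, so Σ(L_z)² = 280 ℏ².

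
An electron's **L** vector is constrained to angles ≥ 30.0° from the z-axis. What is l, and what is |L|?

l = 3, |L| = 2√3 ℏ ≈ 3.464ℏ

cos²θ_min = l/(l+1) = 0.7500.
l = cos²θ/sin²θ ≈ 3.
Then |L| = ℏ√(3·4) = 2√3 ℏ.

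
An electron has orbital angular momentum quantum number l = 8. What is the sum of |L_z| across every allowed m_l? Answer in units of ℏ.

Σ|L_z| = 72 ℏ

m_l ∈ {-8, -7, -6, -5, -4, -3, -2, -1, 0, 1, 2, 3, 4, 5, 6, 7, 8}.
Σ|m_l| = l(l+1) = 72.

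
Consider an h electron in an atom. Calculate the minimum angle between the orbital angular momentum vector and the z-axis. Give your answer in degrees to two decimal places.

For an h orbital, l = 5.
|L| = ℏ√(l(l+1)) = √30 ℏ.
The smallest angle corresponds to the largest L_z, i.e. m_l = l = 5, giving L_z = 5ℏ.
cos θ_min = 5/√30, so θ_min ≈ 24.09°.

θ_min ≈ 24.09°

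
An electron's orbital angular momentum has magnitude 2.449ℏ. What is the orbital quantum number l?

l = 2

(|L|/ℏ)² = l(l+1) = 6.
Solving: l = 2.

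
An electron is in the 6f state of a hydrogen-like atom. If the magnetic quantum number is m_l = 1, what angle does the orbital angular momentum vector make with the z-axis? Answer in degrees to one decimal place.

θ ≈ 73.2°

For 6f, l = 3.
|L| = √(l(l+1)) ℏ = 2√3 ℏ.
L_z = m_l ℏ = 1ℏ.
cos θ = L_z/|L| = 1/√12, so θ ≈ 73.2°.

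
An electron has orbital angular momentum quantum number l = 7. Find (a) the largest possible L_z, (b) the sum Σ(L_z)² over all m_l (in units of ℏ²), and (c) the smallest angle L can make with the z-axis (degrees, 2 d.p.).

L_z,max = 7ℏ; Σ(L_z)² = 280 ℏ²; θ_min ≈ 20.70°

L_z,max = lℏ = 7ℏ.
Σ m_l² = 280, so Σ(L_z)² = 280 ℏ².
cos θ_min = 7/√56, so θ_min ≈ 20.70°.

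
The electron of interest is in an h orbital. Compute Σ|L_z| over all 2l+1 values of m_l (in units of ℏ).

For an h orbital, l = 5.
m_l runs from −5 to 5, i.e. {-5, -4, -3, -2, -1, 0, 1, 2, 3, 4, 5}.
Σ|m_l| = 2(1+2+…+5) = 30.

Σ|L_z| = 30 ℏ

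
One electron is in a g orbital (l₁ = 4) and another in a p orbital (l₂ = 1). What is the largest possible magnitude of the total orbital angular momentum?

|L_tot|_max = √30 ℏ ≈ 5.477ℏ

Angular momentum addition gives L = |l₁ − l₂|, …, l₁ + l₂.
Allowed values: L = 3, 4, 5.
The largest magnitude corresponds to L = 5: |L_tot| = ℏ√(5·6) = √30 ℏ.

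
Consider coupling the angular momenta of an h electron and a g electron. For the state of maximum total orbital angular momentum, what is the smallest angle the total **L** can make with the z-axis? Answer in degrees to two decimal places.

The total orbital quantum number L ranges from |l₁ − l₂| to l₁ + l₂ in integer steps.
Allowed values: L = 1, 2, 3, 4, 5, 6, 7, 8, 9.
The maximum is L = 9, with |L_tot| = ℏ√(9·10) = 3√10 ℏ.
The minimum angle with z is arccos(9/√90) ≈ 18.43°.

θ_min ≈ 18.43°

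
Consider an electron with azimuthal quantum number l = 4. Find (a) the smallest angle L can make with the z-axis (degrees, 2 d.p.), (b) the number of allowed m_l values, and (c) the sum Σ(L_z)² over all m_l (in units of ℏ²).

cos θ_min = 4/√20, so θ_min ≈ 26.57°.
There are 2l+1 = 9 values of m_l.
Σ m_l² = 60, so Σ(L_z)² = 60 ℏ².

θ_min ≈ 26.57°; 9 values; Σ(L_z)² = 60 ℏ²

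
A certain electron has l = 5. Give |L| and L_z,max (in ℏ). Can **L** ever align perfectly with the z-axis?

No: L_z,max = 5ℏ < |L| = √30 ℏ ≈ 5.477ℏ

|L| = √30 ℏ ≈ 5.4772ℏ, while L_z,max = lℏ = 5ℏ.
Since |L| > L_z,max, the vector can never point exactly along z; the closest it comes is θ_min = arccos(5/√30) ≈ 24.1°.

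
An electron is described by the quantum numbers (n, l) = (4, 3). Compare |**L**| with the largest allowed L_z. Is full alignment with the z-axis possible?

|L| = 2√3 ℏ ≈ 3.4641ℏ, while L_z,max = lℏ = 3ℏ.
Since |L| > L_z,max, the vector can never point exactly along z; the closest it comes is θ_min = arccos(3/√12) ≈ 30.0°.

No: L_z,max = 3ℏ < |L| = 2√3 ℏ ≈ 3.464ℏ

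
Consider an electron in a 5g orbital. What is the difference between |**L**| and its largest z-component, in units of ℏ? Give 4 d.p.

|L| − L_z,max ≈ 0.4721ℏ

For 5g, l = 4.
|L| = 2√5 ℏ ≈ 4.4721ℏ, while L_z,max = lℏ = 4ℏ.
The difference is (2√5 − 4)ℏ ≈ 0.4721ℏ.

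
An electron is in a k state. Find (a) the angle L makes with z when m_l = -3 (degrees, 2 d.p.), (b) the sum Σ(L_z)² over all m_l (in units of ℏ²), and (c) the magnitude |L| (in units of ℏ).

θ(m_l=-3) ≈ 113.63°; Σ(L_z)² = 280 ℏ²; |L| = 2√14 ℏ ≈ 7.483ℏ

A k state has l = 7.
For m_l = -3: cos θ = -3/√56, θ ≈ 113.63°.
Σ m_l² = 280, so Σ(L_z)² = 280 ℏ².
|L| = ℏ√(7·8) = 2√14 ℏ ≈ 7.483ℏ.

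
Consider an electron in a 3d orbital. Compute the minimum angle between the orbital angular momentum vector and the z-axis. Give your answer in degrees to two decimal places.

θ_min ≈ 35.26°

For 3d, l = 2.
|L| = √(l(l+1)) ℏ = √6 ℏ.
The smallest angle corresponds to the largest L_z, i.e. m_l = l = 2, giving L_z = 2ℏ.
cos θ_min = 2/√6, so θ_min ≈ 35.26°.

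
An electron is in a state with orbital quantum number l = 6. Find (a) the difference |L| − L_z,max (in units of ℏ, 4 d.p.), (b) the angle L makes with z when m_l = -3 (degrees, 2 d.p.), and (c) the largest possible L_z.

|L|−L_z,max ≈ 0.4807ℏ; θ(m_l=-3) ≈ 117.58°; L_z,max = 6ℏ

|L| − L_z,max = (√42 − 6)ℏ ≈ 0.4807ℏ.
For m_l = -3: cos θ = -3/√42, θ ≈ 117.58°.
L_z,max = lℏ = 6ℏ.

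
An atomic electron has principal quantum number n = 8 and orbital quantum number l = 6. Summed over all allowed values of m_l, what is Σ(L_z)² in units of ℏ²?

m_l ∈ {-6, -5, -4, -3, -2, -1, 0, 1, 2, 3, 4, 5, 6}.
Σ m_l² = l(l+1)(2l+1)/3 = 6·7·13/3 = 182.

Σ(L_z)² = 182 ℏ²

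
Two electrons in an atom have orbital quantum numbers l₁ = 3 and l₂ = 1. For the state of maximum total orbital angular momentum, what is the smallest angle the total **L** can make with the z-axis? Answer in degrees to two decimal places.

The total orbital quantum number L ranges from |l₁ − l₂| to l₁ + l₂ in integer steps.
L ∈ {2, 3, 4}.
The maximum is L = 4, with |L_tot| = ℏ√(4·5) = 2√5 ℏ.
The minimum angle with z is arccos(4/√20) ≈ 26.57°.

θ_min ≈ 26.57°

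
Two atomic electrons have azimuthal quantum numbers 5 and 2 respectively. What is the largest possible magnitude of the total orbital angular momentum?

The total orbital quantum number L ranges from |l₁ − l₂| to l₁ + l₂ in integer steps.
L ∈ {3, 4, 5, 6, 7}.
The largest magnitude corresponds to L = 7: |L_tot| = ℏ√(7·8) = 2√14 ℏ.

|L_tot|_max = 2√14 ℏ ≈ 7.483ℏ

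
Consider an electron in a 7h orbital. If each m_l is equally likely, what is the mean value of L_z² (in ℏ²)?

The 7h subshell has l = 5.
The allowed m_l values are -5, -4, -3, -2, -1, 0, 1, 2, 3, 4, 5.
Average of L_z² over 11 states: 110/11 ℏ² = 10 ℏ².

⟨L_z²⟩ = 10 ℏ²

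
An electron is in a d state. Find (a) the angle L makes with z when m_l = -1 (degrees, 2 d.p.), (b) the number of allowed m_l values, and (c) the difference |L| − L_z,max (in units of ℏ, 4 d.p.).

For a d orbital, l = 2.
For m_l = -1: cos θ = -1/√6, θ ≈ 114.09°.
There are 2l+1 = 5 values of m_l.
|L| − L_z,max = (√6 − 2)ℏ ≈ 0.4495ℏ.

θ(m_l=-1) ≈ 114.09°; 5 values; |L|−L_z,max ≈ 0.4495ℏ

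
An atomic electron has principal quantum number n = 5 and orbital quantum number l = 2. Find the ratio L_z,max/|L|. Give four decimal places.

|L| = √6 ℏ ≈ 2.4495ℏ, while L_z,max = lℏ = 2ℏ.
L_z,max/|L| = 2/√6 = 0.8165.

L_z,max/|L| = 0.8165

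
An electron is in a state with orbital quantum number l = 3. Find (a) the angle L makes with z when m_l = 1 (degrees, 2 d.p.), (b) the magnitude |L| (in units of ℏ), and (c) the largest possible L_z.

For m_l = 1: cos θ = 1/√12, θ ≈ 73.22°.
|L| = ℏ√(3·4) = 2√3 ℏ ≈ 3.464ℏ.
L_z,max = lℏ = 3ℏ.

θ(m_l=1) ≈ 73.22°; |L| = 2√3 ℏ ≈ 3.464ℏ; L_z,max = 3ℏ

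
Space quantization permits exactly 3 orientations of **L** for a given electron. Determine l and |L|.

l = 1, |L| = √2 ℏ ≈ 1.414ℏ

Since there are 2l+1 = 3 values of m_l, l = 1.
|L| = ℏ√(l(l+1)) = ℏ√(1·2) = √2 ℏ.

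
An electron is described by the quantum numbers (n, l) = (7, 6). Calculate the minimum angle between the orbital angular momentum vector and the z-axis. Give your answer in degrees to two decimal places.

θ_min ≈ 22.21°

|L|² = l(l+1)ℏ² = 42ℏ², so |L| = √42 ℏ.
The smallest angle corresponds to the largest L_z, i.e. m_l = l = 6, giving L_z = 6ℏ.
cos θ_min = 6/√42, so θ_min ≈ 22.21°.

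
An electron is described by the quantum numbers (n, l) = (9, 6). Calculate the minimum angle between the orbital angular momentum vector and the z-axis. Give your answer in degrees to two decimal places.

θ_min ≈ 22.21°

|L| = √(l(l+1)) ℏ = √42 ℏ.
The smallest angle corresponds to the largest L_z, i.e. m_l = l = 6, giving L_z = 6ℏ.
cos θ_min = 6/√42, so θ_min ≈ 22.21°.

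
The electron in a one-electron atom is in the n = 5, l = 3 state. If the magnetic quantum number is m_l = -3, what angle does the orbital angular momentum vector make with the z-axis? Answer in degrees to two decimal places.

|L| = √(l(l+1)) ℏ = 2√3 ℏ.
L_z = m_l ℏ = −3ℏ.
cos θ = L_z/|L| = -3/√12, so θ ≈ 150.00°.

θ ≈ 150.00°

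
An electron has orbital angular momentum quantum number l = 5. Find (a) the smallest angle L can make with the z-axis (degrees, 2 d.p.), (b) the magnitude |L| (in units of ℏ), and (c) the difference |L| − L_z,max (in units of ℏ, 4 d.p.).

cos θ_min = 5/√30, so θ_min ≈ 24.09°.
|L| = ℏ√(5·6) = √30 ℏ ≈ 5.477ℏ.
|L| − L_z,max = (√30 − 5)ℏ ≈ 0.4772ℏ.

θ_min ≈ 24.09°; |L| = √30 ℏ ≈ 5.477ℏ; |L|−L_z,max ≈ 0.4772ℏ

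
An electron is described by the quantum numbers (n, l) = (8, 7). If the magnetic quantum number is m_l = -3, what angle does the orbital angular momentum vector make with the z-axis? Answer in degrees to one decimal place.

θ ≈ 113.6°

|L|² = l(l+1)ℏ² = 56ℏ², so |L| = 2√14 ℏ.
L_z = m_l ℏ = −3ℏ.
cos θ = L_z/|L| = -3/√56, so θ ≈ 113.6°.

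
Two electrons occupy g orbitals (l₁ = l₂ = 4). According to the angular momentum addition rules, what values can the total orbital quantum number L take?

Angular momentum addition gives L = |l₁ − l₂|, …, l₁ + l₂.
Allowed values: L = 0, 1, 2, 3, 4, 5, 6, 7, 8.

L = 0, 1, 2, 3, 4, 5, 6, 7, 8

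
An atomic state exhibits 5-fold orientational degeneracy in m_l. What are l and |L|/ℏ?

5 = 2l + 1, so l = (5−1)/2 = 2.
Then |L| = √(l(l+1)) ℏ = √6 ℏ.

l = 2, |L| = √6 ℏ ≈ 2.449ℏ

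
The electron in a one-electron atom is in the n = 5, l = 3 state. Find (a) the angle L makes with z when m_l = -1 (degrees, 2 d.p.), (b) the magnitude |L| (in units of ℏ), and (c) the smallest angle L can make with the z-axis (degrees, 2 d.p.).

θ(m_l=-1) ≈ 106.78°; |L| = 2√3 ℏ ≈ 3.464ℏ; θ_min ≈ 30.00°

For m_l = -1: cos θ = -1/√12, θ ≈ 106.78°.
|L| = ℏ√(3·4) = 2√3 ℏ ≈ 3.464ℏ.
cos θ_min = 3/√12, so θ_min ≈ 30.00°.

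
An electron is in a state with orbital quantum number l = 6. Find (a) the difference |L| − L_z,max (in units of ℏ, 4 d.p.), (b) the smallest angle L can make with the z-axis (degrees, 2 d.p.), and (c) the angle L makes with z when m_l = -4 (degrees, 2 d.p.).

|L| − L_z,max = (√42 − 6)ℏ ≈ 0.4807ℏ.
cos θ_min = 6/√42, so θ_min ≈ 22.21°.
For m_l = -4: cos θ = -4/√42, θ ≈ 128.11°.

|L|−L_z,max ≈ 0.4807ℏ; θ_min ≈ 22.21°; θ(m_l=-4) ≈ 128.11°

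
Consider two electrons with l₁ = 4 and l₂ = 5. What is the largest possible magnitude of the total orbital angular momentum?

Angular momentum addition gives L = |l₁ − l₂|, …, l₁ + l₂.
So L can be 1, 2, 3, 4, 5, 6, 7, 8, 9.
The largest magnitude corresponds to L = 9: |L_tot| = ℏ√(9·10) = 3√10 ℏ.

|L_tot|_max = 3√10 ℏ ≈ 9.487ℏ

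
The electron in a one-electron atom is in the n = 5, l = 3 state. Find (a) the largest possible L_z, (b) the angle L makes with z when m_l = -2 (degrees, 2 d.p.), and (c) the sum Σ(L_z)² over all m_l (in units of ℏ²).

L_z,max = 3ℏ; θ(m_l=-2) ≈ 125.26°; Σ(L_z)² = 28 ℏ²

L_z,max = lℏ = 3ℏ.
For m_l = -2: cos θ = -2/√12, θ ≈ 125.26°.
Σ m_l² = 28, so Σ(L_z)² = 28 ℏ².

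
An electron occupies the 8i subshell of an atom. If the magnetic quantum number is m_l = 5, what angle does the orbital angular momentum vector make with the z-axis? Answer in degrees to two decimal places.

θ ≈ 39.51°

For 8i, l = 6.
|L|² = l(l+1)ℏ² = 42ℏ², so |L| = √42 ℏ.
L_z = m_l ℏ = 5ℏ.
cos θ = L_z/|L| = 5/√42, so θ ≈ 39.51°.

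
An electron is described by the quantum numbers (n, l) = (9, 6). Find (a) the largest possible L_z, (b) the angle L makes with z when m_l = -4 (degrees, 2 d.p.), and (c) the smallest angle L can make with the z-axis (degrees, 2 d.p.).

L_z,max = lℏ = 6ℏ.
For m_l = -4: cos θ = -4/√42, θ ≈ 128.11°.
cos θ_min = 6/√42, so θ_min ≈ 22.21°.

L_z,max = 6ℏ; θ(m_l=-4) ≈ 128.11°; θ_min ≈ 22.21°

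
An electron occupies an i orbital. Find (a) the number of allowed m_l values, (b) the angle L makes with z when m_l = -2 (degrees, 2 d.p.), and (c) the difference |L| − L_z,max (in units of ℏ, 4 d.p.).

The letter i corresponds to l = 6.
There are 2l+1 = 13 values of m_l.
For m_l = -2: cos θ = -2/√42, θ ≈ 107.98°.
|L| − L_z,max = (√42 − 6)ℏ ≈ 0.4807ℏ.

13 values; θ(m_l=-2) ≈ 107.98°; |L|−L_z,max ≈ 0.4807ℏ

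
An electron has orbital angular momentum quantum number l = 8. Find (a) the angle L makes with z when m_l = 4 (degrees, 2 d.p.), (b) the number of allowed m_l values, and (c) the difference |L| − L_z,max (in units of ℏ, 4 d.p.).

θ(m_l=4) ≈ 61.87°; 17 values; |L|−L_z,max ≈ 0.4853ℏ

For m_l = 4: cos θ = 4/√72, θ ≈ 61.87°.
There are 2l+1 = 17 values of m_l.
|L| − L_z,max = (6√2 − 8)ℏ ≈ 0.4853ℏ.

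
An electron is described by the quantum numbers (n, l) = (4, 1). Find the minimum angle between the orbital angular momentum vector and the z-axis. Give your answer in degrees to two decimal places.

|L| = ℏ√(l(l+1)) = √2 ℏ.
The smallest angle corresponds to the largest L_z, i.e. m_l = l = 1, giving L_z = 1ℏ.
cos θ_min = 1/√2, so θ_min ≈ 45.00°.

θ_min ≈ 45.00°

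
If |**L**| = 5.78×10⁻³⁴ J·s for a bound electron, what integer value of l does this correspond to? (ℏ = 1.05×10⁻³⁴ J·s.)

l = 5

|L|/ℏ = (5.78×10⁻³⁴)/(1.05×10⁻³⁴) ≈ 5.505.
Set l(l+1) = 30.30; the integer solution is l = 5.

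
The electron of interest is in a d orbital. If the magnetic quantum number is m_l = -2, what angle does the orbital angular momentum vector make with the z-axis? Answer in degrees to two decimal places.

A d state has l = 2.
|L|² = l(l+1)ℏ² = 6ℏ², so |L| = √6 ℏ.
L_z = m_l ℏ = −2ℏ.
cos θ = L_z/|L| = -2/√6, so θ ≈ 144.74°.

θ ≈ 144.74°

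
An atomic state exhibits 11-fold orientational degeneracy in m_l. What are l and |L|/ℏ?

l = 5, |L| = √30 ℏ ≈ 5.477ℏ

Since there are 2l+1 = 11 values of m_l, l = 5.
Then |L| = √(l(l+1)) ℏ = √30 ℏ.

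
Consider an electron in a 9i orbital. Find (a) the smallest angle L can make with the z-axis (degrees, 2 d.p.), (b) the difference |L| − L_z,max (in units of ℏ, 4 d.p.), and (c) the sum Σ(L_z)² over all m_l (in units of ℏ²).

θ_min ≈ 22.21°; |L|−L_z,max ≈ 0.4807ℏ; Σ(L_z)² = 182 ℏ²

9i means n = 9, l = 6.
cos θ_min = 6/√42, so θ_min ≈ 22.21°.
|L| − L_z,max = (√42 − 6)ℏ ≈ 0.4807ℏ.
Σ m_l² = 182, so Σ(L_z)² = 182 ℏ².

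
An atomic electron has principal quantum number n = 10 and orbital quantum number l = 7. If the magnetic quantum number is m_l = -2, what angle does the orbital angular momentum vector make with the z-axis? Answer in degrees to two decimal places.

θ ≈ 105.50°

|L| = ℏ√(l(l+1)) = 2√14 ℏ.
L_z = m_l ℏ = −2ℏ.
cos θ = L_z/|L| = -2/√56, so θ ≈ 105.50°.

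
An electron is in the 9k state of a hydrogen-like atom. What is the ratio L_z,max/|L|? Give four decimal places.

L_z,max/|L| = 0.9354

The 9k subshell has l = 7.
|L| = 2√14 ℏ ≈ 7.4833ℏ, while L_z,max = lℏ = 7ℏ.
L_z,max/|L| = 7/√56 = 0.9354.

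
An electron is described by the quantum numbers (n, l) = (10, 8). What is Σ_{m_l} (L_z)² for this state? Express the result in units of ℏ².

Σ(L_z)² = 408 ℏ²

m_l ∈ {-8, -7, -6, -5, -4, -3, -2, -1, 0, 1, 2, 3, 4, 5, 6, 7, 8}.
Σ m_l² = l(l+1)(2l+1)/3 = 8·9·17/3 = 408.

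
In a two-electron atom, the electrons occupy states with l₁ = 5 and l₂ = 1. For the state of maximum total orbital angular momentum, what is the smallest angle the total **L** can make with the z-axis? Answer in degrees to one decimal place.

By the triangle rule, |l₁ − l₂| ≤ L ≤ l₁ + l₂.
So L can be 4, 5, 6.
The maximum is L = 6, with |L_tot| = ℏ√(6·7) = √42 ℏ.
The minimum angle with z is arccos(6/√42) ≈ 22.2°.

θ_min ≈ 22.2°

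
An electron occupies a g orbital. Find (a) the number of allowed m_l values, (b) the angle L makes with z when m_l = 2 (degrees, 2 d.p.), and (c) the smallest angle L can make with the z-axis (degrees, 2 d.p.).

For a g orbital, l = 4.
There are 2l+1 = 9 values of m_l.
For m_l = 2: cos θ = 2/√20, θ ≈ 63.43°.
cos θ_min = 4/√20, so θ_min ≈ 26.57°.

9 values; θ(m_l=2) ≈ 63.43°; θ_min ≈ 26.57°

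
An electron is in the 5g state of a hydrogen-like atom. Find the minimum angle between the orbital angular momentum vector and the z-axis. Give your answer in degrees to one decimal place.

The 5g subshell has l = 4.
|L| = √(l(l+1)) ℏ = 2√5 ℏ.
The smallest angle corresponds to the largest L_z, i.e. m_l = l = 4, giving L_z = 4ℏ.
cos θ_min = 4/√20, so θ_min ≈ 26.6°.

θ_min ≈ 26.6°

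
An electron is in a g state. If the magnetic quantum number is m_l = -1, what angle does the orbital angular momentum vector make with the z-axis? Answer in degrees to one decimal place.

A g state has l = 4.
|L| = √(l(l+1)) ℏ = 2√5 ℏ.
L_z = m_l ℏ = −1ℏ.
cos θ = L_z/|L| = -1/√20, so θ ≈ 102.9°.

θ ≈ 102.9°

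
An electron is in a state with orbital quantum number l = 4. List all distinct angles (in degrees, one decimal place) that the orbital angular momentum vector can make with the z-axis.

θ ∈ {26.6°, 47.9°, 63.4°, 77.1°, 90.0°, 102.9°, 116.6°, 132.1°, 153.4°}

|L|² = l(l+1)ℏ² = 20ℏ², so |L| = 2√5 ℏ.
cos θ = m_l/√20 for each m_l ∈ {-4, -3, -2, -1, 0, 1, 2, 3, 4}.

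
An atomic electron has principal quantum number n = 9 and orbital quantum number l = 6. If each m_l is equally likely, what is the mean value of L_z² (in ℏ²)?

⟨L_z²⟩ = 14 ℏ²

m_l ∈ {-6, -5, -4, -3, -2, -1, 0, 1, 2, 3, 4, 5, 6}.
⟨L_z²⟩ = ℏ²·l(l+1)/3 = 14ℏ².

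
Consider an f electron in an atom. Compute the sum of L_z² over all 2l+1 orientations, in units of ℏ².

For an f orbital, l = 3.
m_l runs from −3 to 3, i.e. {-3, -2, -1, 0, 1, 2, 3}.
Summing m² from −3 to 3: Σ m_l² = 28.

Σ(L_z)² = 28 ℏ²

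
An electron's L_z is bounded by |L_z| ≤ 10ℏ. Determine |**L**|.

The maximum L_z equals lℏ, giving l = 10.
|L| = ℏ√(l(l+1)) = √110 ℏ.

|L| = √110 ℏ ≈ 10.488ℏ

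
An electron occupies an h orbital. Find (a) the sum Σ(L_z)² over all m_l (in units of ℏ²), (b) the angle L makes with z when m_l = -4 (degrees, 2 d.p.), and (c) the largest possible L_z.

Σ(L_z)² = 110 ℏ²; θ(m_l=-4) ≈ 136.91°; L_z,max = 5ℏ

For an h orbital, l = 5.
Σ m_l² = 110, so Σ(L_z)² = 110 ℏ².
For m_l = -4: cos θ = -4/√30, θ ≈ 136.91°.
L_z,max = lℏ = 5ℏ.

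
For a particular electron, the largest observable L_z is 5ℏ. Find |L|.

|L| = √30 ℏ ≈ 5.477ℏ

The maximum L_z equals lℏ, giving l = 5.
|L| = √(l(l+1)) ℏ = √30 ℏ.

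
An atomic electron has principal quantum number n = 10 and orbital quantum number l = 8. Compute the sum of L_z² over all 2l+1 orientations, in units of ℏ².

m_l ∈ {-8, -7, -6, -5, -4, -3, -2, -1, 0, 1, 2, 3, 4, 5, 6, 7, 8}.
Σ m_l² = l(l+1)(2l+1)/3 = 8·9·17/3 = 408.

Σ(L_z)² = 408 ℏ²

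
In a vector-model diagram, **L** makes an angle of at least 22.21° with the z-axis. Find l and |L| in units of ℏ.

l = 6, |L| = √42 ℏ ≈ 6.481ℏ

cos²θ_min = l/(l+1) = 0.8571.
Solving: l = 6.
Then |L| = ℏ√(6·7) = √42 ℏ.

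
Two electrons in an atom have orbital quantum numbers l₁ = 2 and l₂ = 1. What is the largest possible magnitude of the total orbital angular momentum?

Angular momentum addition gives L = |l₁ − l₂|, …, l₁ + l₂.
L ∈ {1, 2, 3}.
The largest magnitude corresponds to L = 3: |L_tot| = ℏ√(3·4) = 2√3 ℏ.

|L_tot|_max = 2√3 ℏ ≈ 3.464ℏ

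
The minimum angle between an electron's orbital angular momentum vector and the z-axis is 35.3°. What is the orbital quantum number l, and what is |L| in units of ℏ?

At minimum angle, m_l = l, so cos θ = l/√(l(l+1)); cos²θ = l/(l+1) = 0.6661.
l = cos²θ/sin²θ ≈ 2.
Then |L| = ℏ√(2·3) = √6 ℏ.

l = 2, |L| = √6 ℏ ≈ 2.449ℏ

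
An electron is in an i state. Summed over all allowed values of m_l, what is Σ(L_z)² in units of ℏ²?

An i state has l = 6.
m_l ∈ {-6, -5, -4, -3, -2, -1, 0, 1, 2, 3, 4, 5, 6}.
Σ m_l² = 2·(1 + 4 + 9 + 16 + 25 + 36) = 182.

Σ(L_z)² = 182 ℏ²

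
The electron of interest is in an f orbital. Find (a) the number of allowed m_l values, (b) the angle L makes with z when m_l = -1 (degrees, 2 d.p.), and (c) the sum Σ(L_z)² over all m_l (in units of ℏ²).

For an f orbital, l = 3.
There are 2l+1 = 7 values of m_l.
For m_l = -1: cos θ = -1/√12, θ ≈ 106.78°.
Σ m_l² = 28, so Σ(L_z)² = 28 ℏ².

7 values; θ(m_l=-1) ≈ 106.78°; Σ(L_z)² = 28 ℏ²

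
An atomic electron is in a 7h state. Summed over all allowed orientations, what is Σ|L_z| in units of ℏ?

The 7h subshell has l = 5.
m_l ∈ {-5, -4, -3, -2, -1, 0, 1, 2, 3, 4, 5}.
Σ|m_l| = 2(1+2+…+5) = 30.

Σ|L_z| = 30 ℏ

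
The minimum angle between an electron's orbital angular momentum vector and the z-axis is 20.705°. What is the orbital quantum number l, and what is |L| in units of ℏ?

l = 7, |L| = 2√14 ℏ ≈ 7.483ℏ

At minimum angle, m_l = l, so cos θ = l/√(l(l+1)); cos²θ = l/(l+1) = 0.8750.
Thus l = 0.8750/(1 − 0.8750) ≈ 7.
Then |L| = ℏ√(7·8) = 2√14 ℏ.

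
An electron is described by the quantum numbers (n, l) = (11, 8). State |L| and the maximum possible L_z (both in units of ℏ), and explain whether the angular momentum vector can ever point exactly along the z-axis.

No: L_z,max = 8ℏ < |L| = 6√2 ℏ ≈ 8.485ℏ

|L| = 6√2 ℏ ≈ 8.4853ℏ, while L_z,max = lℏ = 8ℏ.
Since |L| > L_z,max, the vector can never point exactly along z; the closest it comes is θ_min = arccos(8/√72) ≈ 19.5°.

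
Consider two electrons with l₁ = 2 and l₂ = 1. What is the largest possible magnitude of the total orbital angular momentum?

Angular momentum addition gives L = |l₁ − l₂|, …, l₁ + l₂.
So L can be 1, 2, 3.
The largest magnitude corresponds to L = 3: |L_tot| = ℏ√(3·4) = 2√3 ℏ.

|L_tot|_max = 2√3 ℏ ≈ 3.464ℏ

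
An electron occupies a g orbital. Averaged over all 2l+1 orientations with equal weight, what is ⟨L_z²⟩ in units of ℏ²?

⟨L_z²⟩ = 6.667 ℏ²

For a g orbital, l = 4.
m_l ∈ {-4, -3, -2, -1, 0, 1, 2, 3, 4}.
⟨L_z²⟩ = ℏ²·l(l+1)/3 = 6.667ℏ².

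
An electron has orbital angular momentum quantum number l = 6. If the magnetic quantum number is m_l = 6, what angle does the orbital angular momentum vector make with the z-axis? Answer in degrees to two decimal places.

|L| = √(l(l+1)) ℏ = √42 ℏ.
L_z = m_l ℏ = 6ℏ.
cos θ = L_z/|L| = 6/√42, so θ ≈ 22.21°.

θ ≈ 22.21°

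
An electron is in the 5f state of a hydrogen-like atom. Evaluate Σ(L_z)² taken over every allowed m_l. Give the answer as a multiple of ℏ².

Σ(L_z)² = 28 ℏ²

The 5f subshell has l = 3.
m_l runs from −3 to 3, i.e. {-3, -2, -1, 0, 1, 2, 3}.
Σ m_l² = l(l+1)(2l+1)/3 = 3·4·7/3 = 28.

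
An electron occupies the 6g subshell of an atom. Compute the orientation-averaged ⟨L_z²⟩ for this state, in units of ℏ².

The 6g subshell has l = 4.
m_l runs from −4 to 4, i.e. {-4, -3, -2, -1, 0, 1, 2, 3, 4}.
Average of L_z² over 9 states: 60/9 ℏ² = 6.667 ℏ².

⟨L_z²⟩ = 6.667 ℏ²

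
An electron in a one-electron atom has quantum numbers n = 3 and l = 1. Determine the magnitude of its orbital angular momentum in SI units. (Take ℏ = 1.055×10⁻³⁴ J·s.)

|L| = ℏ√(l(l+1)) = ℏ√(1·2) = √2 ℏ
Numerically, |L| = 1.414 × (1.055×10⁻³⁴ J·s) = 1.492×10⁻³⁴ J·s.

|L| = 1.492×10⁻³⁴ J·s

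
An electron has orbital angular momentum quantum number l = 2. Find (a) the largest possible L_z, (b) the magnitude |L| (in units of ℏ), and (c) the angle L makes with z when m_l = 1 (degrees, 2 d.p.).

L_z,max = lℏ = 2ℏ.
|L| = ℏ√(2·3) = √6 ℏ ≈ 2.449ℏ.
For m_l = 1: cos θ = 1/√6, θ ≈ 65.91°.

L_z,max = 2ℏ; |L| = √6 ℏ ≈ 2.449ℏ; θ(m_l=1) ≈ 65.91°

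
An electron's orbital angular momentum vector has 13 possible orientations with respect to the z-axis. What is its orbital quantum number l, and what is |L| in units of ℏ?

Since there are 2l+1 = 13 values of m_l, l = 6.
|L| = ℏ√(l(l+1)) = ℏ√(6·7) = √42 ℏ.

l = 6, |L| = √42 ℏ ≈ 6.481ℏ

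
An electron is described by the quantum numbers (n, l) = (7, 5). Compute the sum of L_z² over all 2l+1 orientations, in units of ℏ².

Σ(L_z)² = 110 ℏ²

m_l ∈ {-5, -4, -3, -2, -1, 0, 1, 2, 3, 4, 5}.
Σ m_l² = 2·(1 + 4 + 9 + 16 + 25) = 110.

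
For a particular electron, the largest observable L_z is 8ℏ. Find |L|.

L_z,max = lℏ, so l = 8.
|L| = √(l(l+1)) ℏ = 6√2 ℏ.

|L| = 6√2 ℏ ≈ 8.485ℏ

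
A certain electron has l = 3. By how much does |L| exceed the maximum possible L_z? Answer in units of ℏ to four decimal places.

|L| − L_z,max ≈ 0.4641ℏ

|L| = 2√3 ℏ ≈ 3.4641ℏ, while L_z,max = lℏ = 3ℏ.
The difference is (2√3 − 3)ℏ ≈ 0.4641ℏ.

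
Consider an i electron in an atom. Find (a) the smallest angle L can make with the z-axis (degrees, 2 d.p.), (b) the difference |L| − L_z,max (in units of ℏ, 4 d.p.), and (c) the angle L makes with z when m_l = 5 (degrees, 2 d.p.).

An i state has l = 6.
cos θ_min = 6/√42, so θ_min ≈ 22.21°.
|L| − L_z,max = (√42 − 6)ℏ ≈ 0.4807ℏ.
For m_l = 5: cos θ = 5/√42, θ ≈ 39.51°.

θ_min ≈ 22.21°; |L|−L_z,max ≈ 0.4807ℏ; θ(m_l=5) ≈ 39.51°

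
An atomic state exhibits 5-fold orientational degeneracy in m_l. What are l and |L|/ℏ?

2l + 1 = 5 ⇒ l = 2.
|L| = ℏ√(l(l+1)) = ℏ√(2·3) = √6 ℏ.

l = 2, |L| = √6 ℏ ≈ 2.449ℏ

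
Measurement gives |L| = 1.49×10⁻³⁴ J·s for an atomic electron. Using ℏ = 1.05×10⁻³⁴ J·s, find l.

|L|/ℏ = (1.49×10⁻³⁴)/(1.05×10⁻³⁴) ≈ 1.419.
l(l+1) ≈ 1.419² ≈ 2.01, so l = 1.

l = 1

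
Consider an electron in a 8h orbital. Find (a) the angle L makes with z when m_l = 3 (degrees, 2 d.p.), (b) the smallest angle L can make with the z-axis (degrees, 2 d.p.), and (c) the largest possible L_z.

8h means n = 8, l = 5.
For m_l = 3: cos θ = 3/√30, θ ≈ 56.79°.
cos θ_min = 5/√30, so θ_min ≈ 24.09°.
L_z,max = lℏ = 5ℏ.

θ(m_l=3) ≈ 56.79°; θ_min ≈ 24.09°; L_z,max = 5ℏ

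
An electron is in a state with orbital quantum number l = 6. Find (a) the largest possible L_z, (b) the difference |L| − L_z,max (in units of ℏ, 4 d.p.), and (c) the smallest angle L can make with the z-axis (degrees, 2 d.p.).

L_z,max = 6ℏ; |L|−L_z,max ≈ 0.4807ℏ; θ_min ≈ 22.21°

L_z,max = lℏ = 6ℏ.
|L| − L_z,max = (√42 − 6)ℏ ≈ 0.4807ℏ.
cos θ_min = 6/√42, so θ_min ≈ 22.21°.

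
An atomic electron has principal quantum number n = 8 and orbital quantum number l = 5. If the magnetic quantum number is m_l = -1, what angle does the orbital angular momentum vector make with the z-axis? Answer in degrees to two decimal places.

|L| = √(l(l+1)) ℏ = √30 ℏ.
L_z = m_l ℏ = −1ℏ.
cos θ = L_z/|L| = -1/√30, so θ ≈ 100.52°.

θ ≈ 100.52°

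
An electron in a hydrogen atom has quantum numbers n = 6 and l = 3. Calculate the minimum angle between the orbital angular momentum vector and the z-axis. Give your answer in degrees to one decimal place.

θ_min ≈ 30.0°

|L| = ℏ√(l(l+1)) = 2√3 ℏ.
The smallest angle corresponds to the largest L_z, i.e. m_l = l = 3, giving L_z = 3ℏ.
cos θ_min = 3/√12, so θ_min ≈ 30.0°.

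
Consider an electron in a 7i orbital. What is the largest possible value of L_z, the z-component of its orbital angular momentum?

The 7i subshell has l = 6.
L_z = m_l ℏ with m_l ∈ {−6, …, 6}; the maximum is m_l = 6.

L_z,max = 6ℏ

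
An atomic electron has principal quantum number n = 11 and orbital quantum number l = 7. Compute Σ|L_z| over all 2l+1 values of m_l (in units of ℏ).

m_l runs from −7 to 7, i.e. {-7, -6, -5, -4, -3, -2, -1, 0, 1, 2, 3, 4, 5, 6, 7}.
Σ|m_l| = 2·7(7+1)/2 = 56.

Σ|L_z| = 56 ℏ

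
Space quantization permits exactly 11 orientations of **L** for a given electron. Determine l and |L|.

l = 5, |L| = √30 ℏ ≈ 5.477ℏ

2l + 1 = 11 ⇒ l = 5.
|L| = ℏ√(l(l+1)) = ℏ√(5·6) = √30 ℏ.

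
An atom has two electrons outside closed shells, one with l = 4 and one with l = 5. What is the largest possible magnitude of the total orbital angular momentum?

|L_tot|_max = 3√10 ℏ ≈ 9.487ℏ

By the triangle rule, |l₁ − l₂| ≤ L ≤ l₁ + l₂.
L ∈ {1, 2, 3, 4, 5, 6, 7, 8, 9}.
The largest magnitude corresponds to L = 9: |L_tot| = ℏ√(9·10) = 3√10 ℏ.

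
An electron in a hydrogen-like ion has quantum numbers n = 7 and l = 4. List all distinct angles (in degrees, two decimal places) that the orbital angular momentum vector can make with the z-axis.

θ ∈ {26.57°, 47.87°, 63.43°, 77.08°, 90.00°, 102.92°, 116.57°, 132.13°, 153.43°}

|L| = ℏ√(l(l+1)) = 2√5 ℏ.
cos θ = m_l/√20 for each m_l ∈ {-4, -3, -2, -1, 0, 1, 2, 3, 4}.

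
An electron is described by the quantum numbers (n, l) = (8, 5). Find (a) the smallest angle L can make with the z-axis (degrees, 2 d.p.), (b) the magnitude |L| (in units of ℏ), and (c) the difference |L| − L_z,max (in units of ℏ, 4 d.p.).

cos θ_min = 5/√30, so θ_min ≈ 24.09°.
|L| = ℏ√(5·6) = √30 ℏ ≈ 5.477ℏ.
|L| − L_z,max = (√30 − 5)ℏ ≈ 0.4772ℏ.

θ_min ≈ 24.09°; |L| = √30 ℏ ≈ 5.477ℏ; |L|−L_z,max ≈ 0.4772ℏ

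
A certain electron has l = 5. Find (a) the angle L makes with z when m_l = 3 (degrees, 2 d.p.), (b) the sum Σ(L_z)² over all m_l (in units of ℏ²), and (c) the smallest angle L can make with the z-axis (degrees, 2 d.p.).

θ(m_l=3) ≈ 56.79°; Σ(L_z)² = 110 ℏ²; θ_min ≈ 24.09°

For m_l = 3: cos θ = 3/√30, θ ≈ 56.79°.
Σ m_l² = 110, so Σ(L_z)² = 110 ℏ².
cos θ_min = 5/√30, so θ_min ≈ 24.09°.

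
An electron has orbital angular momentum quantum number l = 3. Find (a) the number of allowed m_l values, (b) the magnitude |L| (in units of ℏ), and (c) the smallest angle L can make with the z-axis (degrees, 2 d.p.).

There are 2l+1 = 7 values of m_l.
|L| = ℏ√(3·4) = 2√3 ℏ ≈ 3.464ℏ.
cos θ_min = 3/√12, so θ_min ≈ 30.00°.

7 values; |L| = 2√3 ℏ ≈ 3.464ℏ; θ_min ≈ 30.00°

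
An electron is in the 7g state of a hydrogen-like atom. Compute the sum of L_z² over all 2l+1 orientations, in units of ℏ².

The 7g subshell has l = 4.
m_l runs from −4 to 4, i.e. {-4, -3, -2, -1, 0, 1, 2, 3, 4}.
Σ m_l² = 2·(1 + 4 + 9 + 16) = 60.

Σ(L_z)² = 60 ℏ²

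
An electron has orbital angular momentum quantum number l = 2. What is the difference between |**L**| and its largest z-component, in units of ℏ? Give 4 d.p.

|L| = √6 ℏ ≈ 2.4495ℏ, while L_z,max = lℏ = 2ℏ.
The difference is (√6 − 2)ℏ ≈ 0.4495ℏ.

|L| − L_z,max ≈ 0.4495ℏ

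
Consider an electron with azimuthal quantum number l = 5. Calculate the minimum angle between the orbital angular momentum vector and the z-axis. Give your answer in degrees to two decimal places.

θ_min ≈ 24.09°

|L| = √(l(l+1)) ℏ = √30 ℏ.
The smallest angle corresponds to the largest L_z, i.e. m_l = l = 5, giving L_z = 5ℏ.
cos θ_min = 5/√30, so θ_min ≈ 24.09°.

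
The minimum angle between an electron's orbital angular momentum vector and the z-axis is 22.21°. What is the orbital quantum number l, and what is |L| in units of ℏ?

l = 6, |L| = √42 ℏ ≈ 6.481ℏ

cos²θ_min = l/(l+1) = 0.8571.
l = cos²θ/sin²θ ≈ 6.
Then |L| = ℏ√(6·7) = √42 ℏ.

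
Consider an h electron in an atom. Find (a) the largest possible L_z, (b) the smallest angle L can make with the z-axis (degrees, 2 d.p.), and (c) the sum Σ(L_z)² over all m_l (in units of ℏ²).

H corresponds to l = 5.
L_z,max = lℏ = 5ℏ.
cos θ_min = 5/√30, so θ_min ≈ 24.09°.
Σ m_l² = 110, so Σ(L_z)² = 110 ℏ².

L_z,max = 5ℏ; θ_min ≈ 24.09°; Σ(L_z)² = 110 ℏ²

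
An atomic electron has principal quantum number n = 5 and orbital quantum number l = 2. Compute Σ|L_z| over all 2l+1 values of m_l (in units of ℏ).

The allowed m_l values are -2, -1, 0, 1, 2.
Σ|m_l| = l(l+1) = 6.

Σ|L_z| = 6 ℏ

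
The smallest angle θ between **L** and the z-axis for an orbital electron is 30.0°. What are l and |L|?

l = 3, |L| = 2√3 ℏ ≈ 3.464ℏ

cos²θ_min = l/(l+1) = 0.7500.
Thus l = 0.7500/(1 − 0.7500) ≈ 3.
Then |L| = ℏ√(3·4) = 2√3 ℏ.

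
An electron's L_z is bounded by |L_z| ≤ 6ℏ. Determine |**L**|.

The maximum L_z equals lℏ, giving l = 6.
Then |L| = ℏ√(6·7) = √42 ℏ.

|L| = √42 ℏ ≈ 6.481ℏ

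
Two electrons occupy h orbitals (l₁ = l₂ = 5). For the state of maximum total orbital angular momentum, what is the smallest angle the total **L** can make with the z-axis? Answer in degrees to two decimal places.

By the triangle rule, |l₁ − l₂| ≤ L ≤ l₁ + l₂.
Allowed values: L = 0, 1, 2, 3, 4, 5, 6, 7, 8, 9, 10.
The maximum is L = 10, with |L_tot| = ℏ√(10·11) = √110 ℏ.
The minimum angle with z is arccos(10/√110) ≈ 17.55°.

θ_min ≈ 17.55°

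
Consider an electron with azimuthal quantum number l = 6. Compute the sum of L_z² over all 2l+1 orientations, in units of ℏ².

The allowed m_l values are -6, -5, -4, -3, -2, -1, 0, 1, 2, 3, 4, 5, 6.
Summing m² from −6 to 6: Σ m_l² = 182.

Σ(L_z)² = 182 ℏ²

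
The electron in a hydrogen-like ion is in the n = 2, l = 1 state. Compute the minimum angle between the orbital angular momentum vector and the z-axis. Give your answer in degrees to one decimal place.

|L| = ℏ√(l(l+1)) = √2 ℏ.
The smallest angle corresponds to the largest L_z, i.e. m_l = l = 1, giving L_z = 1ℏ.
cos θ_min = 1/√2, so θ_min ≈ 45.0°.

θ_min ≈ 45.0°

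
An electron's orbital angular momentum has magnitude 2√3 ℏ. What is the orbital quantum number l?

l = 3

|L| = ℏ√(l(l+1)), so l(l+1) = 12.
The positive root is l = 3.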